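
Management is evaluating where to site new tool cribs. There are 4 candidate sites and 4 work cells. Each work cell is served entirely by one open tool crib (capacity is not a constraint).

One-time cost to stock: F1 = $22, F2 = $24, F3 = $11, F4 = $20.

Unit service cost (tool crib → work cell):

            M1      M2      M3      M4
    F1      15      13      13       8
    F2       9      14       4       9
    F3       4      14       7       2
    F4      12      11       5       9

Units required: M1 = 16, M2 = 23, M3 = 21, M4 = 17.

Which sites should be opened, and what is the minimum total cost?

Open F3 and F4; minimum total cost 487.

For any fixed open set, each work cell goes to its cheapest open site; total = fixed + service.
{F3, F4}: M1→F3 4·16=64, M2→F4 11·23=253, M3→F4 5·21=105, M4→F3 2·17=34. Service 456; fixed 31; total 487.
{F2, F3, F4}: M1→F3 4·16=64, M2→F4 11·23=253, M3→F2 4·21=84, M4→F3 2·17=34. Service 435; fixed 55; total 490.
{F1, F3, F4}: service 456 + fixed 53 = 509
{F1, F2, F3, F4}: service 435 + fixed 77 = 512
No other subset beats 487.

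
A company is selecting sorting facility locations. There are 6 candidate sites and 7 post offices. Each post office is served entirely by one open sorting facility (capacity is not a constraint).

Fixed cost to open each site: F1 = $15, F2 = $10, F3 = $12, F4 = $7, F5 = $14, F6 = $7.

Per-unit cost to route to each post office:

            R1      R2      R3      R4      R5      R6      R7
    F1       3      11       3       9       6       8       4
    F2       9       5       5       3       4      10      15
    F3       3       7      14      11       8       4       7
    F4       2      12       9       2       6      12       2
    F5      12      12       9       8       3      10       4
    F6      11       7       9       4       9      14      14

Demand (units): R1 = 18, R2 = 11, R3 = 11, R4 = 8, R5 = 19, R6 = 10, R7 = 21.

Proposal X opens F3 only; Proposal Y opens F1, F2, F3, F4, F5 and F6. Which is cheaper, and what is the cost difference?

Proposal X: {F3}: R1→F3 3·18=54, R2→F3 7·11=77, R3→F3 14·11=154, R4→F3 11·8=88, R5→F3 8·19=152, R6→F3 4·10=40, R7→F3 7·21=147. Service 712; fixed 12; total 724.
Proposal Y: {F1, F2, F3, F4, F5, F6}: R1→F4 2·18=36, R2→F2 5·11=55, R3→F1 3·11=33, R4→F4 2·8=16, R5→F5 3·19=57, R6→F3 4·10=40, R7→F4 2·21=42. Service 279; fixed 65; total 344.
Difference: |724 − 344| = 380.

Proposal Y is cheaper by 380.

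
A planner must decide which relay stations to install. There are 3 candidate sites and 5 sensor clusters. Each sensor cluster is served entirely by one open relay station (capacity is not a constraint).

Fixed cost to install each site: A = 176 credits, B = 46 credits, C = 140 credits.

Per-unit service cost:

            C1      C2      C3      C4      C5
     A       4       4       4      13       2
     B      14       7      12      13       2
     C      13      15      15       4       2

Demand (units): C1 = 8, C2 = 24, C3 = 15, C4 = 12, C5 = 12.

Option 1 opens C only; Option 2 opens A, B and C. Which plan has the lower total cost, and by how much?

Option 2 is cheaper by 279.

Option 1: {C}: C1→C 13·8=104, C2→C 15·24=360, C3→C 15·15=225, C4→C 4·12=48, C5→C 2·12=24. Service 761; fixed 140; total 901.
Option 2: {A, B, C}: C1→A 4·8=32, C2→A 4·24=96, C3→A 4·15=60, C4→C 4·12=48, C5→A 2·12=24. Service 260; fixed 362; total 622.
Difference: |901 − 622| = 279.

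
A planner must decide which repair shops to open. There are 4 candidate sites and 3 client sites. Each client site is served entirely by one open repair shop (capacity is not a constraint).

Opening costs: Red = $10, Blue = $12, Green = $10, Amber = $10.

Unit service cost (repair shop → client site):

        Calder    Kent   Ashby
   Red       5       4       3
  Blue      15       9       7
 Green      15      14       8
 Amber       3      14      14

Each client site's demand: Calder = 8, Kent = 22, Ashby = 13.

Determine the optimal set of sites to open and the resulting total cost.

Open Red and Amber; minimum total cost 171.

For any fixed open set, each client site goes to its cheapest open site; total = fixed + service.
{Red, Amber}: Calder→Amber 3·8=24, Kent→Red 4·22=88, Ashby→Red 3·13=39. Service 151; fixed 20; total 171.
{Red}: Calder→Red 5·8=40, Kent→Red 4·22=88, Ashby→Red 3·13=39. Service 167; fixed 10; total 177.
{Red, Green, Amber}: Calder→Amber 3·8=24, Kent→Red 4·22=88, Ashby→Red 3·13=39. Service 151; fixed 30; total 181.
{Red, Blue, Green, Amber}: Calder→Amber 3·8=24, Kent→Red 4·22=88, Ashby→Red 3·13=39. Service 151; fixed 42; total 193.
No other subset beats 171.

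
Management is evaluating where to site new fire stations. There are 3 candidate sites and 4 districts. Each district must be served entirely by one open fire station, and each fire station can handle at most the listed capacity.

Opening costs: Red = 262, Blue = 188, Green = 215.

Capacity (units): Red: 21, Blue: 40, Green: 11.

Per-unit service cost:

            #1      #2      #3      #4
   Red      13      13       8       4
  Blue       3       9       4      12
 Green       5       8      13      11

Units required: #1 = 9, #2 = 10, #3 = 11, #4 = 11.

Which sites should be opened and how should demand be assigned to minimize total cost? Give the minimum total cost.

Minimum total cost: 655

Open {Red, Blue}: #1→Blue 3·9=27, #2→Blue 9·10=90, #3→Blue 4·11=44, #4→Red 4·11=44.
Loads: Red carries 11/21, Blue carries 30/40. Service 205; fixed 450; total 655.
Next best feasible plan costs 685.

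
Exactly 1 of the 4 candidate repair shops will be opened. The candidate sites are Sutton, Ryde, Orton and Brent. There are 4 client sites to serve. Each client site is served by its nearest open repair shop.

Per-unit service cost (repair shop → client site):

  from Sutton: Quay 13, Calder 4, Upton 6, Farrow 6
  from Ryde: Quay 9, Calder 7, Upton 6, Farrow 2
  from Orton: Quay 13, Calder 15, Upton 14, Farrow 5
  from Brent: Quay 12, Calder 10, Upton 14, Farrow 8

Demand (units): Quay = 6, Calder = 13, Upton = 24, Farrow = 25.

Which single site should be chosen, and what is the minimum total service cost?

Choose Ryde only; total service cost 339.

With exactly 1 open, each client site uses its cheapest among the chosen.
{Ryde}: Quay→Ryde 9·6=54, Calder→Ryde 7·13=91, Upton→Ryde 6·24=144, Farrow→Ryde 2·25=50. Service cost 339.
{Sutton}: service cost 424
{Orton}: service cost 734
Among all 4 size-1 choices, {Ryde} is lowest.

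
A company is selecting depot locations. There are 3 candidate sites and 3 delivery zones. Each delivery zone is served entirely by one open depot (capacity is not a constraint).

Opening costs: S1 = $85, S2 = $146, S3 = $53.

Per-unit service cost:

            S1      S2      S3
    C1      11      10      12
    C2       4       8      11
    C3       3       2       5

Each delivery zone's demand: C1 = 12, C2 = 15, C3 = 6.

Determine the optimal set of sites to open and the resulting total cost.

Open S1 only; minimum total cost 295.

For any fixed open set, each delivery zone goes to its cheapest open site; total = fixed + service.
{S1}: C1→S1 11·12=132, C2→S1 4·15=60, C3→S1 3·6=18. Service 210; fixed 85; total 295.
{S1, S3}: C1→S1 11·12=132, C2→S1 4·15=60, C3→S1 3·6=18. Service 210; fixed 138; total 348.
{S3}: service 339 + fixed 53 = 392
{S1, S2, S3}: service 192 + fixed 284 = 476
(All 7 nonempty subsets were checked; S1 only is lowest.)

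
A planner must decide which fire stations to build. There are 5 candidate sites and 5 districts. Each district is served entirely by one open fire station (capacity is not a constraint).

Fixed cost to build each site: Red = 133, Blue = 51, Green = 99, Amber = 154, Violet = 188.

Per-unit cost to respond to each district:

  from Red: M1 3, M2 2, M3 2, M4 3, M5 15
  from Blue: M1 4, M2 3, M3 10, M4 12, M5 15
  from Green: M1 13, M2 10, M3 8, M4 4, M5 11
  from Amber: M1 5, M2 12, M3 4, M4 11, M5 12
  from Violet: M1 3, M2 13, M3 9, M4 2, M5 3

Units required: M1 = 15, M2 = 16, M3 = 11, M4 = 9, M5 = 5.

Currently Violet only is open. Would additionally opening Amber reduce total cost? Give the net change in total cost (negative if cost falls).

Current service cost with {Violet}: 385.
Adding Amber: each district re-picks its cheapest; new service cost 314, saving 71.
Extra fixed cost: 154. Net change = 154 − 71 = 83.
(Totals: 573 → 656.)

No — net change +83 (cost rises by 83).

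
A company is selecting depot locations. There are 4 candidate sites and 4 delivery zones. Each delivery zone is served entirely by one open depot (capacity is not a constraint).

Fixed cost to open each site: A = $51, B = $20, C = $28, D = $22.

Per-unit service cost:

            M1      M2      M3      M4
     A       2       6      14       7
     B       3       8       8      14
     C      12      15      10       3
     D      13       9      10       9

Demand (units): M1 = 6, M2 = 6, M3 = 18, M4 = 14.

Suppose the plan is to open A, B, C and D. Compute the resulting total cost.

Total cost: 355

Each delivery zone is assigned to its cheapest site among the open ones.
{A, B, C, D}: M1→A 2·6=12, M2→A 6·6=36, M3→B 8·18=144, M4→C 3·14=42. Service 234; fixed 121; total 355.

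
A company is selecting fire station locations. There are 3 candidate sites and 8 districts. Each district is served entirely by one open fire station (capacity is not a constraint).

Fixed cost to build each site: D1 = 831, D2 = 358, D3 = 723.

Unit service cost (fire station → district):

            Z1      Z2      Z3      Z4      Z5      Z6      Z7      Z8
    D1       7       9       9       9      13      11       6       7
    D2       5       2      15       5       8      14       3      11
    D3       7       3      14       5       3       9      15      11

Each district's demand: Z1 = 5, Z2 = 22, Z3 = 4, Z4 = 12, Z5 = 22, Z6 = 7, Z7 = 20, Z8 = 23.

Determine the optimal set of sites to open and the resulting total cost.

For any fixed open set, each district goes to its cheapest open site; total = fixed + service.
{D2}: Z1→D2 5·5=25, Z2→D2 2·22=44, Z3→D2 15·4=60, Z4→D2 5·12=60, Z5→D2 8·22=176, Z6→D2 14·7=98, Z7→D2 3·20=60, Z8→D2 11·23=253. Service 776; fixed 358; total 1134.
{D3}: service 899 + fixed 723 = 1622
{D2, D3}: service 627 + fixed 1081 = 1708
{D1, D2, D3}: service 515 + fixed 1912 = 2427
No other subset beats 1134.

Open D2 only; minimum total cost 1134.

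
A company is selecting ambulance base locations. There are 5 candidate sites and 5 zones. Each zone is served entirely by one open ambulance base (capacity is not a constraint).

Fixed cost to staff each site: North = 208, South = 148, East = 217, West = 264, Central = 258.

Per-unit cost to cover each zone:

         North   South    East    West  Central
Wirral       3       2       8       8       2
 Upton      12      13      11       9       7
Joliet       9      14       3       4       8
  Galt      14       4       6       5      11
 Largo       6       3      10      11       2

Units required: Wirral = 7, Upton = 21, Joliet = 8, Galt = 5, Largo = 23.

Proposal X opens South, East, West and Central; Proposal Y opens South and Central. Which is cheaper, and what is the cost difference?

Proposal X: {South, East, West, Central}: Wirral→South 2·7=14, Upton→Central 7·21=147, Joliet→East 3·8=24, Galt→South 4·5=20, Largo→Central 2·23=46. Service 251; fixed 887; total 1138.
Proposal Y: {South, Central}: Wirral→South 2·7=14, Upton→Central 7·21=147, Joliet→Central 8·8=64, Galt→South 4·5=20, Largo→Central 2·23=46. Service 291; fixed 406; total 697.
Difference: |1138 − 697| = 441.

Proposal Y is cheaper by 441.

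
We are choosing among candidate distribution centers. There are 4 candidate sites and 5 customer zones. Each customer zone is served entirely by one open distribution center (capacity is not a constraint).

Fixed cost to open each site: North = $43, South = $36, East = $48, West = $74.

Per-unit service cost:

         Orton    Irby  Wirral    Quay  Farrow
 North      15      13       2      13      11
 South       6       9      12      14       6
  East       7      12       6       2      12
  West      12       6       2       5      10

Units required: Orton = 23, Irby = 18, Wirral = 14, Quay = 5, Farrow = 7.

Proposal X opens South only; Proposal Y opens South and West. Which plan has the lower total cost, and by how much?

Proposal Y is cheaper by 165.

Proposal X: {South}: Orton→South 6·23=138, Irby→South 9·18=162, Wirral→South 12·14=168, Quay→South 14·5=70, Farrow→South 6·7=42. Service 580; fixed 36; total 616.
Proposal Y: {South, West}: Orton→South 6·23=138, Irby→West 6·18=108, Wirral→West 2·14=28, Quay→West 5·5=25, Farrow→South 6·7=42. Service 341; fixed 110; total 451.
Difference: |616 − 451| = 165.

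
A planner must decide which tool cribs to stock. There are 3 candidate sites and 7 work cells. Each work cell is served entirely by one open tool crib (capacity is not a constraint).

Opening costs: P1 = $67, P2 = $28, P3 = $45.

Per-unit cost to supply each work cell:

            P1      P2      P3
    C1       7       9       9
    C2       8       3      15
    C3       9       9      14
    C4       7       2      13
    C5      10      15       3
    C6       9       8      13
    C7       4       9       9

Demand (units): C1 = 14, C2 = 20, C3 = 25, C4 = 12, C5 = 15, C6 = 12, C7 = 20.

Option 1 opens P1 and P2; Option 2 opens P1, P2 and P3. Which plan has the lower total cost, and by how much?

Option 2 is cheaper by 60.

Option 1: {P1, P2}: C1→P1 7·14=98, C2→P2 3·20=60, C3→P1 9·25=225, C4→P2 2·12=24, C5→P1 10·15=150, C6→P2 8·12=96, C7→P1 4·20=80. Service 733; fixed 95; total 828.
Option 2: {P1, P2, P3}: C1→P1 7·14=98, C2→P2 3·20=60, C3→P1 9·25=225, C4→P2 2·12=24, C5→P3 3·15=45, C6→P2 8·12=96, C7→P1 4·20=80. Service 628; fixed 140; total 768.
Difference: |828 − 768| = 60.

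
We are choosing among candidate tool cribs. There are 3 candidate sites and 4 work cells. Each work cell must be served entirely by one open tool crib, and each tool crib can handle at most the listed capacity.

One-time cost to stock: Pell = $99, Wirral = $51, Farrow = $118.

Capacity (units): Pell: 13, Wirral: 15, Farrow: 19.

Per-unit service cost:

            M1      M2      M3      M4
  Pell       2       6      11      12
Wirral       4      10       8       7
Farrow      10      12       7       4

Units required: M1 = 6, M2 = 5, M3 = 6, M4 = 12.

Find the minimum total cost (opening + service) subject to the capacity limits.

Open {Wirral, Farrow}: M1→Wirral 4·6=24, M2→Wirral 10·5=50, M3→Farrow 7·6=42, M4→Farrow 4·12=48.
Loads: Wirral carries 11/15, Farrow carries 18/19. Service 164; fixed 169; total 333.
Next best feasible plan costs 349.

Minimum total cost: 333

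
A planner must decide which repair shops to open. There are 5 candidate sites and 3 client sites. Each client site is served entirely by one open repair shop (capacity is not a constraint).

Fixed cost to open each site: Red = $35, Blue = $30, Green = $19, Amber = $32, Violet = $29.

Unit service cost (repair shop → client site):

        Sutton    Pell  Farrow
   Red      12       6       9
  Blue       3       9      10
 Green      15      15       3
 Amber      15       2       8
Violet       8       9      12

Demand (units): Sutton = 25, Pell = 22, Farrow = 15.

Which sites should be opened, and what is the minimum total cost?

Open Blue, Green and Amber; minimum total cost 245.

For any fixed open set, each client site goes to its cheapest open site; total = fixed + service.
{Blue, Green, Amber}: Sutton→Blue 3·25=75, Pell→Amber 2·22=44, Farrow→Green 3·15=45. Service 164; fixed 81; total 245.
{Blue, Green, Amber, Violet}: service 164 + fixed 110 = 274
{Red, Blue, Green, Amber}: service 164 + fixed 116 = 280
{Red, Blue, Green, Amber, Violet}: Sutton→Blue 3·25=75, Pell→Amber 2·22=44, Farrow→Green 3·15=45. Service 164; fixed 145; total 309.
No other subset beats 245.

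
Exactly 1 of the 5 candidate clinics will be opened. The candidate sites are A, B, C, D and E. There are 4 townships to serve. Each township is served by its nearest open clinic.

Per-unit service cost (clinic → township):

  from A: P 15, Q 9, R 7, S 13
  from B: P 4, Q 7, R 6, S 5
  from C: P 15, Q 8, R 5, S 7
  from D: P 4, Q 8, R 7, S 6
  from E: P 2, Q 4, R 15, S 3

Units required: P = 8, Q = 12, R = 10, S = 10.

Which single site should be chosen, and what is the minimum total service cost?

Choose B only; total service cost 226.

With exactly 1 open, each township uses its cheapest among the chosen.
{B}: P→B 4·8=32, Q→B 7·12=84, R→B 6·10=60, S→B 5·10=50. Service cost 226.
{E}: service cost 244
{D}: service cost 258
Among all 5 size-1 choices, {B} is lowest.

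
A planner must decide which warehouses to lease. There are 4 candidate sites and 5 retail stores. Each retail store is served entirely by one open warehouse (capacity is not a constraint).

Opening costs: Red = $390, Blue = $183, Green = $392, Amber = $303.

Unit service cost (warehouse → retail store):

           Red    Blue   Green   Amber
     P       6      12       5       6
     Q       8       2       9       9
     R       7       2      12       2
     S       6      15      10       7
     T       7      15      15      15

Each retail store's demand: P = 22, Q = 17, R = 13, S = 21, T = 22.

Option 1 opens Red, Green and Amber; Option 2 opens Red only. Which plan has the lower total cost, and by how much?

Option 1: {Red, Green, Amber}: P→Green 5·22=110, Q→Red 8·17=136, R→Amber 2·13=26, S→Red 6·21=126, T→Red 7·22=154. Service 552; fixed 1085; total 1637.
Option 2: {Red}: P→Red 6·22=132, Q→Red 8·17=136, R→Red 7·13=91, S→Red 6·21=126, T→Red 7·22=154. Service 639; fixed 390; total 1029.
Difference: |1637 − 1029| = 608.

Option 2 is cheaper by 608.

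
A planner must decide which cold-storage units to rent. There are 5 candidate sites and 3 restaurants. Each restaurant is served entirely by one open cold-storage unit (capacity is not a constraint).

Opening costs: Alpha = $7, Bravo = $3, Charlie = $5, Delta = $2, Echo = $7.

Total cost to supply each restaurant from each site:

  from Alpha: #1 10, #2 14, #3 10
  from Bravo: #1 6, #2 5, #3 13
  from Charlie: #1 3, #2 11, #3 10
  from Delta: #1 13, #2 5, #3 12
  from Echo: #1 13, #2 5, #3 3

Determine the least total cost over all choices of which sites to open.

For any fixed open set, each restaurant goes to its cheapest open site; total = fixed + service.
{Charlie, Echo}: #1→Charlie 3, #2→Echo 5, #3→Echo 3. Service 11; fixed 12; total 23.
{Bravo, Echo}: service 14 + fixed 10 = 24
{Charlie, Delta}: service 18 + fixed 7 = 25
{Alpha, Bravo, Charlie, Delta, Echo}: service 11 + fixed 24 = 35
No other subset beats 23.

Minimum total cost: 23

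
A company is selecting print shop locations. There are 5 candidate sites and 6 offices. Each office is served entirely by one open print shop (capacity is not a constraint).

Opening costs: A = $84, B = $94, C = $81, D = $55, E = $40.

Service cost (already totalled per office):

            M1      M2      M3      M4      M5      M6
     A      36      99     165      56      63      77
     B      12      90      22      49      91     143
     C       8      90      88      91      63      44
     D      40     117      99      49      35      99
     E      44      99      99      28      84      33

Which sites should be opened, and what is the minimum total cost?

For any fixed open set, each office goes to its cheapest open site; total = fixed + service.
{B, E}: M1→B 12, M2→B 90, M3→B 22, M4→E 28, M5→E 84, M6→E 33. Service 269; fixed 134; total 403.
{B, D, E}: service 220 + fixed 189 = 409
{E}: service 387 + fixed 40 = 427
{A, B, C, D, E}: service 216 + fixed 354 = 570
No other subset beats 403.

Open B and E; minimum total cost 403.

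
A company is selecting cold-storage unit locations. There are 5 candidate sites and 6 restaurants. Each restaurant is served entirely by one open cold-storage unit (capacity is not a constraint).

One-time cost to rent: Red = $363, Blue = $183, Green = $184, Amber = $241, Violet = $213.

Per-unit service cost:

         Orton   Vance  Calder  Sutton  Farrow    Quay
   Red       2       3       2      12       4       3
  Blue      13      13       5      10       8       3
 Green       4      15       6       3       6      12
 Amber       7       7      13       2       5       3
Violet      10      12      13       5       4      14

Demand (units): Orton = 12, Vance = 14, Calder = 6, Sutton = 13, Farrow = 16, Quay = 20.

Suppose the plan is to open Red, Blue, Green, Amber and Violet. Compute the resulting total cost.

Each restaurant is assigned to its cheapest site among the open ones.
{Red, Blue, Green, Amber, Violet}: Orton→Red 2·12=24, Vance→Red 3·14=42, Calder→Red 2·6=12, Sutton→Amber 2·13=26, Farrow→Red 4·16=64, Quay→Red 3·20=60. Service 228; fixed 1184; total 1412.

Total cost: 1412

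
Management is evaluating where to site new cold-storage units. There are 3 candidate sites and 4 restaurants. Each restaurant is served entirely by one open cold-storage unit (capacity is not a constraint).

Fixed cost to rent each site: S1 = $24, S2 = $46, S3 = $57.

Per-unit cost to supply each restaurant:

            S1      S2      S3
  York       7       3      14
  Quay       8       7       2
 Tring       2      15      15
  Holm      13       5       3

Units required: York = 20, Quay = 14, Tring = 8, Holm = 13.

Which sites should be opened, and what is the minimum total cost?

For any fixed open set, each restaurant goes to its cheapest open site; total = fixed + service.
{S1, S2, S3}: York→S2 3·20=60, Quay→S3 2·14=28, Tring→S1 2·8=16, Holm→S3 3·13=39. Service 143; fixed 127; total 270.
{S1, S3}: service 223 + fixed 81 = 304
{S1, S2}: service 239 + fixed 70 = 309
{S1}: York→S1 7·20=140, Quay→S1 8·14=112, Tring→S1 2·8=16, Holm→S1 13·13=169. Service 437; fixed 24; total 461.
No other subset beats 270.

Open S1, S2 and S3; minimum total cost 270.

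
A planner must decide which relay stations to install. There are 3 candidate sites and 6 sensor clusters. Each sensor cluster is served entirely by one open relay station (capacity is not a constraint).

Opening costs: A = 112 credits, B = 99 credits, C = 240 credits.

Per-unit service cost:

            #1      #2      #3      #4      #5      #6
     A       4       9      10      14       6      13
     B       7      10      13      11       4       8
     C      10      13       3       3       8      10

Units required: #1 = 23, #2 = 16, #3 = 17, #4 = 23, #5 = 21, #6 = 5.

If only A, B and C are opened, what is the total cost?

Each sensor cluster is assigned to its cheapest site among the open ones.
{A, B, C}: #1→A 4·23=92, #2→A 9·16=144, #3→C 3·17=51, #4→C 3·23=69, #5→B 4·21=84, #6→B 8·5=40. Service 480; fixed 451; total 931.

Total cost: 931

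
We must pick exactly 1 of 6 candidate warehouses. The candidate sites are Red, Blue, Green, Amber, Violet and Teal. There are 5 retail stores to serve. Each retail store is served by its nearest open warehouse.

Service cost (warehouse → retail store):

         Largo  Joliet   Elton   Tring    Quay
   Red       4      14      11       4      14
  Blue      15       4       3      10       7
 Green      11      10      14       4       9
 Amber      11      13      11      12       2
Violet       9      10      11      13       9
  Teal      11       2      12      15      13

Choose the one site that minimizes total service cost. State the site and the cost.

Choose Blue only; total service cost 39.

With exactly 1 open, each retail store uses its cheapest among the chosen.
{Blue}: Largo→Blue 15, Joliet→Blue 4, Elton→Blue 3, Tring→Blue 10, Quay→Blue 7. Service cost 39.
{Red}: service cost 47
{Green}: service cost 48
Among all 6 size-1 choices, {Blue} is lowest.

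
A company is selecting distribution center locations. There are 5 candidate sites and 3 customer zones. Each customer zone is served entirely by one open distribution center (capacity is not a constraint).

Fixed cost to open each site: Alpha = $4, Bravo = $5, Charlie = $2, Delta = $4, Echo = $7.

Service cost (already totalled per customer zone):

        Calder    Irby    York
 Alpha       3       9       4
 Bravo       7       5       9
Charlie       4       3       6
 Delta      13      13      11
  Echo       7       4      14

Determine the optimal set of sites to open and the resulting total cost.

For any fixed open set, each customer zone goes to its cheapest open site; total = fixed + service.
{Charlie}: Calder→Charlie 4, Irby→Charlie 3, York→Charlie 6. Service 13; fixed 2; total 15.
{Alpha, Charlie}: service 10 + fixed 6 = 16
{Charlie, Delta}: service 13 + fixed 6 = 19
{Alpha, Bravo, Charlie, Delta, Echo}: service 10 + fixed 22 = 32
No other subset beats 15.

Open Charlie only; minimum total cost 15.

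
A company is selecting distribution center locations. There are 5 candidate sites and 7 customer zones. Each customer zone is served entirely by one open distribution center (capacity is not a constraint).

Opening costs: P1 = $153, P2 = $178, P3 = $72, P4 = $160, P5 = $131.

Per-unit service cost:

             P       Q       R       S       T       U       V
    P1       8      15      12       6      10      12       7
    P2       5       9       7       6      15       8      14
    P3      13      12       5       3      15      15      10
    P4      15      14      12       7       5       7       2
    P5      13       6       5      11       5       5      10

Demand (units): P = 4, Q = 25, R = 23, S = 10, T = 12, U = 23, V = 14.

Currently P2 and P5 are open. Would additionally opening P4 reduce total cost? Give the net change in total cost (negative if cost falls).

Current service cost with {P2, P5}: 660.
Adding P4: each customer zone re-picks its cheapest; new service cost 548, saving 112.
Extra fixed cost: 160. Net change = 160 − 112 = 48.
(Totals: 969 → 1017.)

No — net change +48 (cost rises by 48).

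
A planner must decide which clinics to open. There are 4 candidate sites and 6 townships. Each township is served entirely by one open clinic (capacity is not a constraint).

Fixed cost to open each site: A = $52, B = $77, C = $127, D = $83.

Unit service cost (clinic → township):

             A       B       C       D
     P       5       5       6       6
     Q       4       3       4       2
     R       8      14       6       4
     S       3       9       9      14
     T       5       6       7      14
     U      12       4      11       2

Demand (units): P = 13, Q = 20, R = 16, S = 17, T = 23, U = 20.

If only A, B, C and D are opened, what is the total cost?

Total cost: 714

Each township is assigned to its cheapest site among the open ones.
{A, B, C, D}: P→A 5·13=65, Q→D 2·20=40, R→D 4·16=64, S→A 3·17=51, T→A 5·23=115, U→D 2·20=40. Service 375; fixed 339; total 714.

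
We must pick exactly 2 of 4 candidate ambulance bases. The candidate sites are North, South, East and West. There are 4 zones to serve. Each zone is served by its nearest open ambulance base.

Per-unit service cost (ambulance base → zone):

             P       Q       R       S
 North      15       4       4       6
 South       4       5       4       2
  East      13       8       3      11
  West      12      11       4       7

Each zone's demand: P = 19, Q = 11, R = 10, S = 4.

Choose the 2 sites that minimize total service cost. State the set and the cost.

Choose North and South; total service cost 168.

With exactly 2 open, each zone uses its cheapest among the chosen.
{North, South}: P→South 4·19=76, Q→North 4·11=44, R→North 4·10=40, S→South 2·4=8. Service cost 168.
{South, East}: service cost 169
{South, West}: service cost 179
Among all 6 size-2 choices, {North, South} is lowest.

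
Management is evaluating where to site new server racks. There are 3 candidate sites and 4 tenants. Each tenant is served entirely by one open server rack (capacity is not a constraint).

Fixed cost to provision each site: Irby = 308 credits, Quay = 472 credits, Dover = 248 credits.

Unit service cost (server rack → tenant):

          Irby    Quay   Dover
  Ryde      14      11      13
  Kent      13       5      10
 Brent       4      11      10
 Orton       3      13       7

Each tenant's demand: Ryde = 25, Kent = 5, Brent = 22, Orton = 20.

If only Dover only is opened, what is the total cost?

Each tenant is assigned to its cheapest site among the open ones.
{Dover}: Ryde→Dover 13·25=325, Kent→Dover 10·5=50, Brent→Dover 10·22=220, Orton→Dover 7·20=140. Service 735; fixed 248; total 983.

Total cost: 983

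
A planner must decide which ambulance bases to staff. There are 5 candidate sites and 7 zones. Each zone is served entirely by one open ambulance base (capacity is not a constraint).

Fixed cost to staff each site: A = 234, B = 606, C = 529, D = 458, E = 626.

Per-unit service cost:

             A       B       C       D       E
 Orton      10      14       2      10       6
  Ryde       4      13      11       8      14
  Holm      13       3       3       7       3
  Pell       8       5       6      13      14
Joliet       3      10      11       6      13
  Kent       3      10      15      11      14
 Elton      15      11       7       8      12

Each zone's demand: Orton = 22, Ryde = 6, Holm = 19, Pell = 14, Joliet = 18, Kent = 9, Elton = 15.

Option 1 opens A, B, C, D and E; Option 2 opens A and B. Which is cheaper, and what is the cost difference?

Option 2 is cheaper by 1377.

Option 1: {A, B, C, D, E}: Orton→C 2·22=44, Ryde→A 4·6=24, Holm→B 3·19=57, Pell→B 5·14=70, Joliet→A 3·18=54, Kent→A 3·9=27, Elton→C 7·15=105. Service 381; fixed 2453; total 2834.
Option 2: {A, B}: Orton→A 10·22=220, Ryde→A 4·6=24, Holm→B 3·19=57, Pell→B 5·14=70, Joliet→A 3·18=54, Kent→A 3·9=27, Elton→B 11·15=165. Service 617; fixed 840; total 1457.
Difference: |2834 − 1457| = 1377.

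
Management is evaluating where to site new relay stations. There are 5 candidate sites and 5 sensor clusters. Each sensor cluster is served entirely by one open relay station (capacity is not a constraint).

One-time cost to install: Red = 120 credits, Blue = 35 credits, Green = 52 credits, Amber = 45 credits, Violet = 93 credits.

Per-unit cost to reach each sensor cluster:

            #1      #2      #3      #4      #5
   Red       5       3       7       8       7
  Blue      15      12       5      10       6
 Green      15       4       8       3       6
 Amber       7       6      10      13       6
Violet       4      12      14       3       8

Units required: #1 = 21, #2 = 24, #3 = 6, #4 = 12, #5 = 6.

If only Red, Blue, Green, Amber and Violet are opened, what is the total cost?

Total cost: 603

Each sensor cluster is assigned to its cheapest site among the open ones.
{Red, Blue, Green, Amber, Violet}: #1→Violet 4·21=84, #2→Red 3·24=72, #3→Blue 5·6=30, #4→Green 3·12=36, #5→Blue 6·6=36. Service 258; fixed 345; total 603.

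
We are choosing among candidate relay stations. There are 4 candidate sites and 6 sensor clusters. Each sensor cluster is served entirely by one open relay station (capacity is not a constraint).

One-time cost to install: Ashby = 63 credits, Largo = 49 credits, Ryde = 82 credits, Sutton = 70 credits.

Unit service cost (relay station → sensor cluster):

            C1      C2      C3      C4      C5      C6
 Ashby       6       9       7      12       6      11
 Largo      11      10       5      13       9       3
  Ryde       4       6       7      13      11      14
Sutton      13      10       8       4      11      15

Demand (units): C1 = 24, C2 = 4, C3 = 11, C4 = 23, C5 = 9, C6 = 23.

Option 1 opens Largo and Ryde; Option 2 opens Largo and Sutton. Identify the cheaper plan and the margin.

Option 2 is cheaper by 35.

Option 1: {Largo, Ryde}: C1→Ryde 4·24=96, C2→Ryde 6·4=24, C3→Largo 5·11=55, C4→Largo 13·23=299, C5→Largo 9·9=81, C6→Largo 3·23=69. Service 624; fixed 131; total 755.
Option 2: {Largo, Sutton}: C1→Largo 11·24=264, C2→Largo 10·4=40, C3→Largo 5·11=55, C4→Sutton 4·23=92, C5→Largo 9·9=81, C6→Largo 3·23=69. Service 601; fixed 119; total 720.
Difference: |755 − 720| = 35.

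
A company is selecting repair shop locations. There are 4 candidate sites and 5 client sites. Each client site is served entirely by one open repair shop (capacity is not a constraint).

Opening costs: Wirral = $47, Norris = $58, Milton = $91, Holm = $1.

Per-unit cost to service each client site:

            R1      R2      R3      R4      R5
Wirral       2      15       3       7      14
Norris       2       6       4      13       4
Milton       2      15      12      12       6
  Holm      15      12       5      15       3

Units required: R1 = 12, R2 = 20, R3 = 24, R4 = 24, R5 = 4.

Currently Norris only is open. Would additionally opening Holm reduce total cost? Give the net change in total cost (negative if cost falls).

Current service cost with {Norris}: 568.
Adding Holm: each client site re-picks its cheapest; new service cost 564, saving 4.
Extra fixed cost: 1. Net change = 1 − 4 = -3.
(Totals: 626 → 623.)

Yes — net change −3 (cost falls by 3).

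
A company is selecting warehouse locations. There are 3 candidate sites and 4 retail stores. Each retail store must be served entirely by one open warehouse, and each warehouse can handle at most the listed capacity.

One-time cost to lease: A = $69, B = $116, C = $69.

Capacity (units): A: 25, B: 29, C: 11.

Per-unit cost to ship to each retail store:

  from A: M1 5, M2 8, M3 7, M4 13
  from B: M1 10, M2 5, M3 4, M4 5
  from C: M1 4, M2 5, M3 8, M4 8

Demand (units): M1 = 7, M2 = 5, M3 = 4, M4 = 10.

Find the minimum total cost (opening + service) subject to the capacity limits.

Open {B}: M1→B 10·7=70, M2→B 5·5=25, M3→B 4·4=16, M4→B 5·10=50.
Loads: B carries 26/29. Service 161; fixed 116; total 277.
Next best feasible plan costs 304.

Minimum total cost: 277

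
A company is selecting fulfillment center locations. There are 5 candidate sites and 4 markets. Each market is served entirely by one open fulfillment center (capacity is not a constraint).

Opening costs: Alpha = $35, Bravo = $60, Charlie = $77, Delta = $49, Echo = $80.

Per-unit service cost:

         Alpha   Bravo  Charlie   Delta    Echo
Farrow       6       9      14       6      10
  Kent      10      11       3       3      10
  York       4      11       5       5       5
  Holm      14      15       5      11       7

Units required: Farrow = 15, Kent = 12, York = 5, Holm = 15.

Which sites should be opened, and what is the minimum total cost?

For any fixed open set, each market goes to its cheapest open site; total = fixed + service.
{Alpha, Charlie}: Farrow→Alpha 6·15=90, Kent→Charlie 3·12=36, York→Alpha 4·5=20, Holm→Charlie 5·15=75. Service 221; fixed 112; total 333.
{Charlie, Delta}: service 226 + fixed 126 = 352
{Delta}: Farrow→Delta 6·15=90, Kent→Delta 3·12=36, York→Delta 5·5=25, Holm→Delta 11·15=165. Service 316; fixed 49; total 365.
{Alpha, Bravo, Charlie, Delta, Echo}: service 221 + fixed 301 = 522
No other subset beats 333.

Open Alpha and Charlie; minimum total cost 333.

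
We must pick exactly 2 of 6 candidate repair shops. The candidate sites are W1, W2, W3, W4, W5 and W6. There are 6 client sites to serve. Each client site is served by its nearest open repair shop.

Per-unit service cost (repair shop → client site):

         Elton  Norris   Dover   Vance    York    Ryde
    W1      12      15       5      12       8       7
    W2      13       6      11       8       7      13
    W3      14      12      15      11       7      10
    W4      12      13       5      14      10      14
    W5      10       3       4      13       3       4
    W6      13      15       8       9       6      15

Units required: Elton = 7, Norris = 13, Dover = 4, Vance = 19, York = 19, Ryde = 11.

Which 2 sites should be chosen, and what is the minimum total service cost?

Choose W2 and W5; total service cost 378.

With exactly 2 open, each client site uses its cheapest among the chosen.
{W2, W5}: Elton→W5 10·7=70, Norris→W5 3·13=39, Dover→W5 4·4=16, Vance→W2 8·19=152, York→W5 3·19=57, Ryde→W5 4·11=44. Service cost 378.
{W5, W6}: service cost 397
{W3, W5}: service cost 435
Among all 15 size-2 choices, {W2, W5} is lowest.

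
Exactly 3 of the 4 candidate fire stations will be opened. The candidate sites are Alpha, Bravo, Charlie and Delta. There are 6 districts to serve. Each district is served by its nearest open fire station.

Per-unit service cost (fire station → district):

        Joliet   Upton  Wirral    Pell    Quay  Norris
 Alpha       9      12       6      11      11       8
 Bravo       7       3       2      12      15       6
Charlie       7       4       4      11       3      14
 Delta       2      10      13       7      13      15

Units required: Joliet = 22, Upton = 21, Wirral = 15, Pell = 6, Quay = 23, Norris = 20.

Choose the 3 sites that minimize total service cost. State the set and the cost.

With exactly 3 open, each district uses its cheapest among the chosen.
{Bravo, Charlie, Delta}: Joliet→Delta 2·22=44, Upton→Bravo 3·21=63, Wirral→Bravo 2·15=30, Pell→Delta 7·6=42, Quay→Charlie 3·23=69, Norris→Bravo 6·20=120. Service cost 368.
{Alpha, Charlie, Delta}: service cost 459
{Alpha, Bravo, Charlie}: service cost 502
Among all 4 size-3 choices, {Bravo, Charlie, Delta} is lowest.

Choose Bravo, Charlie and Delta; total service cost 368.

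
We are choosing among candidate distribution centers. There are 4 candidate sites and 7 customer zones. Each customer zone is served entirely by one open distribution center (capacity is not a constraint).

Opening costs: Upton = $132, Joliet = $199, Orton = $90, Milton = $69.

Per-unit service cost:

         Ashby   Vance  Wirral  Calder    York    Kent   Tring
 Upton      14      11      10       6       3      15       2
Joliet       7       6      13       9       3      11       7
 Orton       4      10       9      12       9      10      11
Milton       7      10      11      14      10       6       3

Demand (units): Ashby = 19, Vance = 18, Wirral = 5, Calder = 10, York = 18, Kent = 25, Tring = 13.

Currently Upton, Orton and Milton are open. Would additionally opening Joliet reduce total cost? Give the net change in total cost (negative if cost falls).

Current service cost with {Upton, Orton, Milton}: 591.
Adding Joliet: each customer zone re-picks its cheapest; new service cost 519, saving 72.
Extra fixed cost: 199. Net change = 199 − 72 = 127.
(Totals: 882 → 1009.)

No — net change +127 (cost rises by 127).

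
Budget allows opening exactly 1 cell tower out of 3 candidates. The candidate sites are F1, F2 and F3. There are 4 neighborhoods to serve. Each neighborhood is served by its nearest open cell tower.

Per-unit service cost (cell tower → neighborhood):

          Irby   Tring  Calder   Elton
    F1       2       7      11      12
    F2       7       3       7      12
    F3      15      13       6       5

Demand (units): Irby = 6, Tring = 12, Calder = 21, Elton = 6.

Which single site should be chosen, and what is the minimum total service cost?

Choose F2 only; total service cost 297.

With exactly 1 open, each neighborhood uses its cheapest among the chosen.
{F2}: Irby→F2 7·6=42, Tring→F2 3·12=36, Calder→F2 7·21=147, Elton→F2 12·6=72. Service cost 297.
{F1}: service cost 399
{F3}: service cost 402
Among all 3 size-1 choices, {F2} is lowest.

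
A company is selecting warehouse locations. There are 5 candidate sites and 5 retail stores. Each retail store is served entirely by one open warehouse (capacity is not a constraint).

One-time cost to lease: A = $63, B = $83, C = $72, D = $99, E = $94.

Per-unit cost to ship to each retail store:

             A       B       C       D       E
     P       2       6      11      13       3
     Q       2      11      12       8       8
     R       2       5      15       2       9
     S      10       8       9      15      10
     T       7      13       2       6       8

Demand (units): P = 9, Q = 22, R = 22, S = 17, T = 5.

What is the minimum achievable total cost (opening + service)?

Minimum total cost: 374

For any fixed open set, each retail store goes to its cheapest open site; total = fixed + service.
{A}: P→A 2·9=18, Q→A 2·22=44, R→A 2·22=44, S→A 10·17=170, T→A 7·5=35. Service 311; fixed 63; total 374.
{A, C}: service 269 + fixed 135 = 404
{A, B}: P→A 2·9=18, Q→A 2·22=44, R→A 2·22=44, S→B 8·17=136, T→A 7·5=35. Service 277; fixed 146; total 423.
{A, B, C, D, E}: P→A 2·9=18, Q→A 2·22=44, R→A 2·22=44, S→B 8·17=136, T→C 2·5=10. Service 252; fixed 411; total 663.
No other subset beats 374.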